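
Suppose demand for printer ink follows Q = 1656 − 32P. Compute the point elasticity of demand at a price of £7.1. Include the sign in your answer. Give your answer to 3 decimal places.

At P = 7.1, Q = 1428.800.
dQ/dP = −32.
ε = (dQ/dP)(P/Q) = (-32)(7.1/1428.800).

-0.159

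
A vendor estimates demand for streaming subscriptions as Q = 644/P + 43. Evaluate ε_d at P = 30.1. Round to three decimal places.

-0.332

At P = 30.1, Q = 64.395.
dQ/dP = −644/P² = -0.711.
ε = (dQ/dP)(P/Q) = (-0.711)(30.1/64.395).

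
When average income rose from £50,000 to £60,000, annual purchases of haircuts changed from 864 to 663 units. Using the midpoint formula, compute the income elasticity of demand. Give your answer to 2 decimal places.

ΔQ = -201, ΔI = 10000. Midpoints: Ī = 55,000, Q̄ = 763.5.
ε_I = (ΔQ/ΔI)(Ī/Q̄) = (-201/10000)(55000/763.5).
ε_I < 0, so the good is inferior.

-1.45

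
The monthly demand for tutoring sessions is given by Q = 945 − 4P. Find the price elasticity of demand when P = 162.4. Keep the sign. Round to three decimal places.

-2.199

At P = 162.4, Q = 295.400.
dQ/dP = −4.
ε = (dQ/dP)(P/Q) = (-4)(162.4/295.400).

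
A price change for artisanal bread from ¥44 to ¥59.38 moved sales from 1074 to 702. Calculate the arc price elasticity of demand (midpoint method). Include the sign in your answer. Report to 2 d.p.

-1.41

ΔQ = 702 − 1074 = -372; ΔP = 59.38 − 44 = 15.38.
Midpoints: P̄ = 51.69, Q̄ = 888.0.
ε = (ΔQ/ΔP)(P̄/Q̄) = (-372/15.38)(51.69/888.0).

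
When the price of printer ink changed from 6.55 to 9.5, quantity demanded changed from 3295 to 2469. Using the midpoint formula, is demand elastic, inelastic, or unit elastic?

inelastic

Arc ε ≈ -0.780.
|ε| = 0.78 < 1.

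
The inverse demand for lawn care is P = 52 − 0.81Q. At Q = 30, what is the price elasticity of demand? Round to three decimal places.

-1.140

At Q = 30, P = 52 − 0.81(30) = 27.70.
dP/dQ = −0.81, so dQ/dP = 1/(−0.81) = -1.235.
ε = (dQ/dP)(P/Q) = (-1.235)(27.70/30).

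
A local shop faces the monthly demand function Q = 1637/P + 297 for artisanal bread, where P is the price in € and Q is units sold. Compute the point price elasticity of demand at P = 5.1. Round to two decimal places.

At P = 5.1, Q = 617.980.
dQ/dP = −1637/P² = -62.937.
ε = (dQ/dP)(P/Q) = (-62.937)(5.1/617.980).
|ε| < 1, so demand is inelastic at this price.

-0.52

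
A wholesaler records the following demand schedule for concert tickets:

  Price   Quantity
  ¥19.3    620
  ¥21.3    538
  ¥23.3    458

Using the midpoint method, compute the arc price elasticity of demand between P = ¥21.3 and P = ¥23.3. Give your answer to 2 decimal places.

At P = 21.3, Q = 538; at P = 23.3, Q = 458.
ΔQ = -80, ΔP = 2.0. Midpoints: P̄ = 22.30, Q̄ = 498.0.
ε = (ΔQ/ΔP)(P̄/Q̄) = (-80/2.0)(22.30/498.0).

-1.79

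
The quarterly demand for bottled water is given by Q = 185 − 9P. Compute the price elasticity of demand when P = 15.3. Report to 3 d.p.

At P = 15.3, Q = 47.300.
dQ/dP = −9.
ε = (dQ/dP)(P/Q) = (-9)(15.3/47.300).
|ε| > 1, so demand is elastic at this price.

-2.911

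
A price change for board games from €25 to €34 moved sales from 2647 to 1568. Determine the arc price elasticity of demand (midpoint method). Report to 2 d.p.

ΔQ = 1568 − 2647 = -1079; ΔP = 34 − 25 = 9.
Midpoints: P̄ = 29.50, Q̄ = 2107.5.
ε = (ΔQ/ΔP)(P̄/Q̄) = (-1079/9)(29.50/2107.5).

-1.68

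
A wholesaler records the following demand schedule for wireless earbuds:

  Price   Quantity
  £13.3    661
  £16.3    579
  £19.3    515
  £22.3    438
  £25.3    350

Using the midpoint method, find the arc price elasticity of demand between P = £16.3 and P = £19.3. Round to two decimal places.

-0.69

At P = 16.3, Q = 579; at P = 19.3, Q = 515.
ΔQ = -64, ΔP = 3.0. Midpoints: P̄ = 17.80, Q̄ = 547.0.
ε = (ΔQ/ΔP)(P̄/Q̄) = (-64/3.0)(17.80/547.0).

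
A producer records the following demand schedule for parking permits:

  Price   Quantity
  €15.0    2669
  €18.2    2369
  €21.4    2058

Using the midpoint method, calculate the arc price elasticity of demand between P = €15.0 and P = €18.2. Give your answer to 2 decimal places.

At P = 15.0, Q = 2669; at P = 18.2, Q = 2369.
ΔQ = -300, ΔP = 3.2. Midpoints: P̄ = 16.60, Q̄ = 2519.0.
ε = (ΔQ/ΔP)(P̄/Q̄) = (-300/3.2)(16.60/2519.0).

-0.62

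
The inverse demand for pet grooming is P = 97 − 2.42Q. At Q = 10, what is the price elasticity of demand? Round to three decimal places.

-3.008

At Q = 10, P = 97 − 2.42(10) = 72.80.
dP/dQ = −2.42, so dQ/dP = 1/(−2.42) = -0.413.
ε = (dQ/dP)(P/Q) = (-0.413)(72.80/10).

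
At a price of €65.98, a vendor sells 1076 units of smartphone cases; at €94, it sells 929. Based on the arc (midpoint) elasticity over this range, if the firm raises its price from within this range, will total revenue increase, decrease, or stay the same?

increase

Arc ε = (-147/28.02)(79.99/1002.5) ≈ -0.419.
|ε| = 0.42 < 1, so demand is inelastic. A price rise therefore raises total revenue.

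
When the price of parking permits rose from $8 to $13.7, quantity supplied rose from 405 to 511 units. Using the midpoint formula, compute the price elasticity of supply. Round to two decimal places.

0.44

ΔQ = 511 − 405 = 106; ΔP = 13.7 − 8 = 5.7.
Midpoints: P̄ = 10.85, Q̄ = 458.0.
ε_s = (ΔQ/ΔP)(P̄/Q̄) = (106/5.7)(10.85/458.0).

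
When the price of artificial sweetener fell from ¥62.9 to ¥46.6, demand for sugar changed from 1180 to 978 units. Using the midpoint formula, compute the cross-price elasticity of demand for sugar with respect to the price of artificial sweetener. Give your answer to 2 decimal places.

0.63

ΔQ_x = 978 − 1180 = -202; ΔP_y = 46.6 − 62.9 = -16.3.
Midpoints: P̄_y = 54.75, Q̄_x = 1079.0.
ε_xy = (ΔQ_x/ΔP_y)(P̄_y/Q̄_x) = (-202/-16.3)(54.75/1079.0).
ε_xy > 0, so the goods are substitutes.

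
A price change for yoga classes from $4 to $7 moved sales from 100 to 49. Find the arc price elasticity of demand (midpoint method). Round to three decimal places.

ΔQ = 49 − 100 = -51; ΔP = 7 − 4 = 3.
Midpoints: P̄ = 5.50, Q̄ = 74.5.
ε = (ΔQ/ΔP)(P̄/Q̄) = (-51/3)(5.50/74.5).

-1.255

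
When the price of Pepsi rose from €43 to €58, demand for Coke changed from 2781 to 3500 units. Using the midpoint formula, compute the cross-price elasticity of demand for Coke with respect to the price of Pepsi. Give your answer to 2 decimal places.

ΔQ_x = 3500 − 2781 = 719; ΔP_y = 58 − 43 = 15.
Midpoints: P̄_y = 50.50, Q̄_x = 3140.5.
ε_xy = (ΔQ_x/ΔP_y)(P̄_y/Q̄_x) = (719/15)(50.50/3140.5).
ε_xy > 0, so the goods are substitutes.

0.77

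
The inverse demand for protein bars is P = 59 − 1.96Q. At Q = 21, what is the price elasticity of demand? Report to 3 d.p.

-0.433

At Q = 21, P = 59 − 1.96(21) = 17.84.
dP/dQ = −1.96, so dQ/dP = 1/(−1.96) = -0.510.
ε = (dQ/dP)(P/Q) = (-0.510)(17.84/21).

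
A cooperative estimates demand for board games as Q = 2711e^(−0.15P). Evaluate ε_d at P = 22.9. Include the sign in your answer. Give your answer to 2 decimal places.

-3.44

At P = 22.9, Q = 87.363.
dQ/dP = −0.15·2711e^(−0.15P) = −0.15Q = -13.104.
ε = (dQ/dP)(P/Q) = (-13.104)(22.9/87.363).
|ε| > 1, so demand is elastic at this price.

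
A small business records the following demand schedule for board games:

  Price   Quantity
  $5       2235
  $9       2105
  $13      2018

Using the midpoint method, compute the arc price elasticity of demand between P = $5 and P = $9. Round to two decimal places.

At P = 5, Q = 2235; at P = 9, Q = 2105.
ΔQ = -130, ΔP = 4. Midpoints: P̄ = 7.00, Q̄ = 2170.0.
ε = (ΔQ/ΔP)(P̄/Q̄) = (-130/4)(7.00/2170.0).

-0.10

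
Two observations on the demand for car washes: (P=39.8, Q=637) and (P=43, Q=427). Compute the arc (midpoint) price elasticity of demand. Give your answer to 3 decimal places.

-5.107

ΔQ = 427 − 637 = -210; ΔP = 43 − 39.8 = 3.2.
Midpoints: P̄ = 41.40, Q̄ = 532.0.
ε = (ΔQ/ΔP)(P̄/Q̄) = (-210/3.2)(41.40/532.0).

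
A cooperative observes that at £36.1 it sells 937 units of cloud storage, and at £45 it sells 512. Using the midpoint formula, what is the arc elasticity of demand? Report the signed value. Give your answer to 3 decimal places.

ΔQ = 512 − 937 = -425; ΔP = 45 − 36.1 = 8.9.
Midpoints: P̄ = 40.55, Q̄ = 724.5.
ε = (ΔQ/ΔP)(P̄/Q̄) = (-425/8.9)(40.55/724.5).

-2.673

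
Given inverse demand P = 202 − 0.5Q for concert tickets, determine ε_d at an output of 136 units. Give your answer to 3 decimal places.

-1.971

At Q = 136, P = 202 − 0.5(136) = 134.00.
dP/dQ = −0.5, so dQ/dP = 1/(−0.5) = -2.000.
ε = (dQ/dP)(P/Q) = (-2.000)(134.00/136).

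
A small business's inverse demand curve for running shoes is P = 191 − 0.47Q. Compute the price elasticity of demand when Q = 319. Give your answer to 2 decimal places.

-0.27

At Q = 319, P = 191 − 0.47(319) = 41.07.
dP/dQ = −0.47, so dQ/dP = 1/(−0.47) = -2.128.
ε = (dQ/dP)(P/Q) = (-2.128)(41.07/319).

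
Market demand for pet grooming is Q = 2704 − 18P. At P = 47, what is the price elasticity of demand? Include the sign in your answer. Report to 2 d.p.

At P = 47, Q = 1858.
dQ/dP = −18.
ε = (dQ/dP)(P/Q) = (-18)(47/1858).

-0.46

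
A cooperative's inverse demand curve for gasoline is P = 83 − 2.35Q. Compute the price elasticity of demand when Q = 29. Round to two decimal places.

-0.22

At Q = 29, P = 83 − 2.35(29) = 14.85.
dP/dQ = −2.35, so dQ/dP = 1/(−2.35) = -0.426.
ε = (dQ/dP)(P/Q) = (-0.426)(14.85/29).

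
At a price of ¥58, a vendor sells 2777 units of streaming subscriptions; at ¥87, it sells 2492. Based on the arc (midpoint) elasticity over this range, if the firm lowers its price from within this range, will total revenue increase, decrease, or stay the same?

decrease

Arc ε = (-285/29)(72.50/2634.5) ≈ -0.270.
|ε| = 0.27 < 1, so demand is inelastic. A price cut therefore reduces total revenue.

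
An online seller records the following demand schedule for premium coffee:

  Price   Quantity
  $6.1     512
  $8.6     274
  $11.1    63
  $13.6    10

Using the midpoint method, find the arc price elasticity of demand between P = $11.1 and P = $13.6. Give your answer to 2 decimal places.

-7.17

At P = 11.1, Q = 63; at P = 13.6, Q = 10.
ΔQ = -53, ΔP = 2.5. Midpoints: P̄ = 12.35, Q̄ = 36.5.
ε = (ΔQ/ΔP)(P̄/Q̄) = (-53/2.5)(12.35/36.5).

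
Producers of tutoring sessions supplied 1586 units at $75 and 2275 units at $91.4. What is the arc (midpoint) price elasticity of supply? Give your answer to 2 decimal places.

1.81

ΔQ = 2275 − 1586 = 689; ΔP = 91.4 − 75 = 16.4.
Midpoints: P̄ = 83.20, Q̄ = 1930.5.
ε_s = (ΔQ/ΔP)(P̄/Q̄) = (689/16.4)(83.20/1930.5).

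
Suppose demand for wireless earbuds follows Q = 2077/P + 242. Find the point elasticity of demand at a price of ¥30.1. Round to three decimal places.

At P = 30.1, Q = 311.003.
dQ/dP = −2077/P² = -2.292.
ε = (dQ/dP)(P/Q) = (-2.292)(30.1/311.003).

-0.222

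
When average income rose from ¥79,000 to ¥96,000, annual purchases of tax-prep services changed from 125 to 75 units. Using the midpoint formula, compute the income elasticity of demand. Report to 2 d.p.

ΔQ = -50, ΔI = 17000. Midpoints: Ī = 87,500, Q̄ = 100.0.
ε_I = (ΔQ/ΔI)(Ī/Q̄) = (-50/17000)(87500/100.0).
ε_I < 0, so the good is inferior.

-2.57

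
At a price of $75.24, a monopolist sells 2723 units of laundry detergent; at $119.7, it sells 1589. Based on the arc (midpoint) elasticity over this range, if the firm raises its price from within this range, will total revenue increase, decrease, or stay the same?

Arc ε = (-1134/44.46)(97.47/2156.0) ≈ -1.153.
|ε| = 1.15 > 1, so demand is elastic. A price rise therefore reduces total revenue.

decrease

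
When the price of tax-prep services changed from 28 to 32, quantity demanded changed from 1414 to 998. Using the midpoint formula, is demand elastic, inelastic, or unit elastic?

elastic

Arc ε ≈ -2.587.
|ε| = 2.59 > 1.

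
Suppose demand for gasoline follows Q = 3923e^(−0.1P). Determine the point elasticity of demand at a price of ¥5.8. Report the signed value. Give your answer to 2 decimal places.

-0.58

At P = 5.8, Q = 2196.481.
dQ/dP = −0.1·3923e^(−0.1P) = −0.1Q = -219.648.
ε = (dQ/dP)(P/Q) = (-219.648)(5.8/2196.481).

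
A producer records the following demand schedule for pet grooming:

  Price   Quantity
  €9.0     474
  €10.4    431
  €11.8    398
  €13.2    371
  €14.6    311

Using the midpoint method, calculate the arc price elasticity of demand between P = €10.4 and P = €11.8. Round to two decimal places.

-0.63

At P = 10.4, Q = 431; at P = 11.8, Q = 398.
ΔQ = -33, ΔP = 1.4. Midpoints: P̄ = 11.10, Q̄ = 414.5.
ε = (ΔQ/ΔP)(P̄/Q̄) = (-33/1.4)(11.10/414.5).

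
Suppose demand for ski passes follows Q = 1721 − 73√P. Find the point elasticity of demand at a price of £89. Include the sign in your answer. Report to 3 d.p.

-0.334

At P = 89, Q = 1032.319.
dQ/dP = −73/(2√P) = -3.869.
ε = (dQ/dP)(P/Q) = (-3.869)(89/1032.319).
|ε| < 1, so demand is inelastic at this price.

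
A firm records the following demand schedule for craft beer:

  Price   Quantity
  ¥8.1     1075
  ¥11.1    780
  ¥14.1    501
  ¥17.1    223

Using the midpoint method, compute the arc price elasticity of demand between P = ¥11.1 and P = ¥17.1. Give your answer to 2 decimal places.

At P = 11.1, Q = 780; at P = 17.1, Q = 223.
ΔQ = -557, ΔP = 6.0. Midpoints: P̄ = 14.10, Q̄ = 501.5.
ε = (ΔQ/ΔP)(P̄/Q̄) = (-557/6.0)(14.10/501.5).

-2.61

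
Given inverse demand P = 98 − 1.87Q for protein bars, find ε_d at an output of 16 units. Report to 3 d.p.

-2.275

At Q = 16, P = 98 − 1.87(16) = 68.08.
dP/dQ = −1.87, so dQ/dP = 1/(−1.87) = -0.535.
ε = (dQ/dP)(P/Q) = (-0.535)(68.08/16).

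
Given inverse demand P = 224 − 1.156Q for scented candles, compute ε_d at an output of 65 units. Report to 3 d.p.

At Q = 65, P = 224 − 1.156(65) = 148.86.
dP/dQ = −1.156, so dQ/dP = 1/(−1.156) = -0.865.
ε = (dQ/dP)(P/Q) = (-0.865)(148.86/65).

-1.981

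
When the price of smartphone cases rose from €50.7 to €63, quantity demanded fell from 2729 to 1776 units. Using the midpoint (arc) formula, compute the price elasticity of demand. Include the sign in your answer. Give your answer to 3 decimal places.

-1.955

ΔQ = 1776 − 2729 = -953; ΔP = 63 − 50.7 = 12.3.
Midpoints: P̄ = 56.85, Q̄ = 2252.5.
ε = (ΔQ/ΔP)(P̄/Q̄) = (-953/12.3)(56.85/2252.5).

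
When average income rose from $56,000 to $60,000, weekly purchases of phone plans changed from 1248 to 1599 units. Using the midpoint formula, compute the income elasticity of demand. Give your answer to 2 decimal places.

ΔQ = 351, ΔI = 4000. Midpoints: Ī = 58,000, Q̄ = 1423.5.
ε_I = (ΔQ/ΔI)(Ī/Q̄) = (351/4000)(58000/1423.5).

3.58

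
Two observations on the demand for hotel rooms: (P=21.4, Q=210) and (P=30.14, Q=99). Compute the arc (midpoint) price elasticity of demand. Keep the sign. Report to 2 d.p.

ΔQ = 99 − 210 = -111; ΔP = 30.14 − 21.4 = 8.74.
Midpoints: P̄ = 25.77, Q̄ = 154.5.
ε = (ΔQ/ΔP)(P̄/Q̄) = (-111/8.74)(25.77/154.5).

-2.12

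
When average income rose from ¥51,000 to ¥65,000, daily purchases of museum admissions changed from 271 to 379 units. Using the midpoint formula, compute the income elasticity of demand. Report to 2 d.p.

ΔQ = 108, ΔI = 14000. Midpoints: Ī = 58,000, Q̄ = 325.0.
ε_I = (ΔQ/ΔI)(Ī/Q̄) = (108/14000)(58000/325.0).
ε_I > 0, so the good is normal.

1.38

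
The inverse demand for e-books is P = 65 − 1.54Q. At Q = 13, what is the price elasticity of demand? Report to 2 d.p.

-2.25

At Q = 13, P = 65 − 1.54(13) = 44.98.
dP/dQ = −1.54, so dQ/dP = 1/(−1.54) = -0.649.
ε = (dQ/dP)(P/Q) = (-0.649)(44.98/13).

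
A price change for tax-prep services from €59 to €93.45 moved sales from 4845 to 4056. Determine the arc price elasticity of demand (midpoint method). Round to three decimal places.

ΔQ = 4056 − 4845 = -789; ΔP = 93.45 − 59 = 34.45.
Midpoints: P̄ = 76.22, Q̄ = 4450.5.
ε = (ΔQ/ΔP)(P̄/Q̄) = (-789/34.45)(76.22/4450.5).

-0.392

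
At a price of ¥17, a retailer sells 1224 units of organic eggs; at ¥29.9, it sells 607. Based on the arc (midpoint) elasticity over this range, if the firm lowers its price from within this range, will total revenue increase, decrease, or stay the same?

increase

Arc ε = (-617/12.9)(23.45/915.5) ≈ -1.225.
|ε| = 1.23 > 1, so demand is elastic. A price cut therefore raises total revenue.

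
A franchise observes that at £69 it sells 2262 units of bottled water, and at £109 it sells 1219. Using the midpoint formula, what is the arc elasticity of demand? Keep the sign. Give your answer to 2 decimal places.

ΔQ = 1219 − 2262 = -1043; ΔP = 109 − 69 = 40.
Midpoints: P̄ = 89.00, Q̄ = 1740.5.
ε = (ΔQ/ΔP)(P̄/Q̄) = (-1043/40)(89.00/1740.5).

-1.33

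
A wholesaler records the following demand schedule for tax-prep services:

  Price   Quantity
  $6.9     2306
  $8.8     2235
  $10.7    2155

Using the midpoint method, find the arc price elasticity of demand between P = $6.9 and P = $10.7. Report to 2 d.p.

-0.16

At P = 6.9, Q = 2306; at P = 10.7, Q = 2155.
ΔQ = -151, ΔP = 3.8. Midpoints: P̄ = 8.80, Q̄ = 2230.5.
ε = (ΔQ/ΔP)(P̄/Q̄) = (-151/3.8)(8.80/2230.5).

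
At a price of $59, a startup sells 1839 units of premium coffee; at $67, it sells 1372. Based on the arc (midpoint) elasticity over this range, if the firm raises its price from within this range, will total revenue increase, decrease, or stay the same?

Arc ε = (-467/8)(63.00/1605.5) ≈ -2.291.
|ε| = 2.29 > 1, so demand is elastic. A price rise therefore reduces total revenue.

decrease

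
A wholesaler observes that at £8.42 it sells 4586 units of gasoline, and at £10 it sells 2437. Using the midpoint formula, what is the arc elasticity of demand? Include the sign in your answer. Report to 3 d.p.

-3.567

ΔQ = 2437 − 4586 = -2149; ΔP = 10 − 8.42 = 1.58.
Midpoints: P̄ = 9.21, Q̄ = 3511.5.
ε = (ΔQ/ΔP)(P̄/Q̄) = (-2149/1.58)(9.21/3511.5).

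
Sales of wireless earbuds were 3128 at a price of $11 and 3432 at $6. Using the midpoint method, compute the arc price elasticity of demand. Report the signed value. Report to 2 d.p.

-0.16

ΔQ = 3432 − 3128 = 304; ΔP = 6 − 11 = -5.
Midpoints: P̄ = 8.50, Q̄ = 3280.0.
ε = (ΔQ/ΔP)(P̄/Q̄) = (304/-5)(8.50/3280.0).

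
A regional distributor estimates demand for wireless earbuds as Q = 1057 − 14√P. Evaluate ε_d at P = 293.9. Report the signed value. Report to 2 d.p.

At P = 293.9, Q = 816.991.
dQ/dP = −14/(2√P) = -0.408.
ε = (dQ/dP)(P/Q) = (-0.408)(293.9/816.991).

-0.15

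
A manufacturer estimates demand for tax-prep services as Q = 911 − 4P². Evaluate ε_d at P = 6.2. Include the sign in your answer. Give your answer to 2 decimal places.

-0.41

At P = 6.2, Q = 757.240.
dQ/dP = −8P = -49.600.
ε = (dQ/dP)(P/Q) = (-49.600)(6.2/757.240).
|ε| < 1, so demand is inelastic at this price.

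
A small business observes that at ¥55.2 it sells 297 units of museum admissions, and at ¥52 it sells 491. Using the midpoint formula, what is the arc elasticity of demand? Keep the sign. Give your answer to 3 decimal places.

ΔQ = 491 − 297 = 194; ΔP = 52 − 55.2 = -3.2.
Midpoints: P̄ = 53.60, Q̄ = 394.0.
ε = (ΔQ/ΔP)(P̄/Q̄) = (194/-3.2)(53.60/394.0).

-8.247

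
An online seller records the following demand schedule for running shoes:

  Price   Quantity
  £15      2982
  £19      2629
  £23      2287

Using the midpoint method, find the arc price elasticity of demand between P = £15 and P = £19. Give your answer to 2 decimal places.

At P = 15, Q = 2982; at P = 19, Q = 2629.
ΔQ = -353, ΔP = 4. Midpoints: P̄ = 17.00, Q̄ = 2805.5.
ε = (ΔQ/ΔP)(P̄/Q̄) = (-353/4)(17.00/2805.5).

-0.53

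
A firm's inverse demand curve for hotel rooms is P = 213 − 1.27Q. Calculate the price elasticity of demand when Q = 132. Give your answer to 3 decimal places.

At Q = 132, P = 213 − 1.27(132) = 45.36.
dP/dQ = −1.27, so dQ/dP = 1/(−1.27) = -0.787.
ε = (dQ/dP)(P/Q) = (-0.787)(45.36/132).

-0.271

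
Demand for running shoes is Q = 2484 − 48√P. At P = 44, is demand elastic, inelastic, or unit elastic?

inelastic

Q = 2165.604, dQ/dP = -3.618.
ε = (dQ/dP)(P/Q) ≈ -0.074.
|ε| = 0.07 < 1.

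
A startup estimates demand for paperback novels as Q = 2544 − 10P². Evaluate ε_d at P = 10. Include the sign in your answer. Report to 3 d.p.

-1.295

At P = 10, Q = 1544.
dQ/dP = −20P = -200.
ε = (dQ/dP)(P/Q) = (-200)(10/1544).
|ε| > 1, so demand is elastic at this price.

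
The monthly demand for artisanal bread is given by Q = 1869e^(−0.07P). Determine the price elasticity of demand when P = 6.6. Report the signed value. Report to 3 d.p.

-0.462

At P = 6.6, Q = 1177.512.
dQ/dP = −0.07·1869e^(−0.07P) = −0.07Q = -82.426.
ε = (dQ/dP)(P/Q) = (-82.426)(6.6/1177.512).
|ε| < 1, so demand is inelastic at this price.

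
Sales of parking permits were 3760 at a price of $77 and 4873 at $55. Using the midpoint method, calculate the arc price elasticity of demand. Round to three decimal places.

-0.774

ΔQ = 4873 − 3760 = 1113; ΔP = 55 − 77 = -22.
Midpoints: P̄ = 66.00, Q̄ = 4316.5.
ε = (ΔQ/ΔP)(P̄/Q̄) = (1113/-22)(66.00/4316.5).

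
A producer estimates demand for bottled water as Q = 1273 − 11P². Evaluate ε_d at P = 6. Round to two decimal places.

At P = 6, Q = 877.
dQ/dP = −22P = -132.
ε = (dQ/dP)(P/Q) = (-132)(6/877).
|ε| < 1, so demand is inelastic at this price.

-0.90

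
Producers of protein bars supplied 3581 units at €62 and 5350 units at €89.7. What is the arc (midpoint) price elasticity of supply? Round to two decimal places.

1.08

ΔQ = 5350 − 3581 = 1769; ΔP = 89.7 − 62 = 27.7.
Midpoints: P̄ = 75.85, Q̄ = 4465.5.
ε_s = (ΔQ/ΔP)(P̄/Q̄) = (1769/27.7)(75.85/4465.5).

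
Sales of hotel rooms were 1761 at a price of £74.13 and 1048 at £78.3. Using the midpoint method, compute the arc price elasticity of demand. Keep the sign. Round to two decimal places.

-9.28

ΔQ = 1048 − 1761 = -713; ΔP = 78.3 − 74.13 = 4.17.
Midpoints: P̄ = 76.22, Q̄ = 1404.5.
ε = (ΔQ/ΔP)(P̄/Q̄) = (-713/4.17)(76.22/1404.5).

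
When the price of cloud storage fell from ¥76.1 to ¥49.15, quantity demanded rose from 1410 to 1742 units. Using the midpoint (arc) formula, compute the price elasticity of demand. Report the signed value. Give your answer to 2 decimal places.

ΔQ = 1742 − 1410 = 332; ΔP = 49.15 − 76.1 = -26.95.
Midpoints: P̄ = 62.62, Q̄ = 1576.0.
ε = (ΔQ/ΔP)(P̄/Q̄) = (332/-26.95)(62.62/1576.0).

-0.49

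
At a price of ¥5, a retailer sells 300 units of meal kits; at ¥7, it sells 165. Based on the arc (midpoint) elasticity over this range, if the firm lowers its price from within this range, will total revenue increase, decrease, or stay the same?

Arc ε = (-135/2)(6.00/232.5) ≈ -1.742.
|ε| = 1.74 > 1, so demand is elastic. A price cut therefore raises total revenue.

increase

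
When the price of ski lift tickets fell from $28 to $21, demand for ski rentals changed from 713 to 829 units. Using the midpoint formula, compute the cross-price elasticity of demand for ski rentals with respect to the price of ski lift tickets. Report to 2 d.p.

ΔQ_x = 829 − 713 = 116; ΔP_y = 21 − 28 = -7.
Midpoints: P̄_y = 24.50, Q̄_x = 771.0.
ε_xy = (ΔQ_x/ΔP_y)(P̄_y/Q̄_x) = (116/-7)(24.50/771.0).
ε_xy < 0, so the goods are complements.

-0.53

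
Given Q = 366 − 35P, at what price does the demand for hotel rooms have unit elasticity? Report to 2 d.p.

5.23

For linear demand Q = a − bP, ε = −bP/(a − bP). |ε| = 1 when bP = a − bP, i.e. P = a/(2b).
P = 366/(2·35) = 366/70 = 5.2286.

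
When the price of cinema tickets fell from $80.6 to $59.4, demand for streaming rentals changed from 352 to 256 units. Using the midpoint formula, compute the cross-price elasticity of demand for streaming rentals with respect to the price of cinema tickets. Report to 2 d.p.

ΔQ_x = 256 − 352 = -96; ΔP_y = 59.4 − 80.6 = -21.2.
Midpoints: P̄_y = 70.00, Q̄_x = 304.0.
ε_xy = (ΔQ_x/ΔP_y)(P̄_y/Q̄_x) = (-96/-21.2)(70.00/304.0).

1.04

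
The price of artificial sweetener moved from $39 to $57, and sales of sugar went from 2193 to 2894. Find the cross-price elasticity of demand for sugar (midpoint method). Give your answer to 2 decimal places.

ΔQ_x = 2894 − 2193 = 701; ΔP_y = 57 − 39 = 18.
Midpoints: P̄_y = 48.00, Q̄_x = 2543.5.
ε_xy = (ΔQ_x/ΔP_y)(P̄_y/Q̄_x) = (701/18)(48.00/2543.5).
ε_xy > 0, so the goods are substitutes.

0.73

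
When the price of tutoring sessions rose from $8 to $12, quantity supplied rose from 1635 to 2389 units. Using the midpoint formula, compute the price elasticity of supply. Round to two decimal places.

ΔQ = 2389 − 1635 = 754; ΔP = 12 − 8 = 4.
Midpoints: P̄ = 10.00, Q̄ = 2012.0.
ε_s = (ΔQ/ΔP)(P̄/Q̄) = (754/4)(10.00/2012.0).

0.94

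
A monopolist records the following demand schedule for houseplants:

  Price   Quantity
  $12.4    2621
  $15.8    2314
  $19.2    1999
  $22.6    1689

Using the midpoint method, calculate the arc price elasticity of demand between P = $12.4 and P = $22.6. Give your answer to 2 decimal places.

At P = 12.4, Q = 2621; at P = 22.6, Q = 1689.
ΔQ = -932, ΔP = 10.2. Midpoints: P̄ = 17.50, Q̄ = 2155.0.
ε = (ΔQ/ΔP)(P̄/Q̄) = (-932/10.2)(17.50/2155.0).

-0.74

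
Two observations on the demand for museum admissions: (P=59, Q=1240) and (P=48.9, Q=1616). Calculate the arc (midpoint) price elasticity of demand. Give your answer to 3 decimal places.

-1.406

ΔQ = 1616 − 1240 = 376; ΔP = 48.9 − 59 = -10.1.
Midpoints: P̄ = 53.95, Q̄ = 1428.0.
ε = (ΔQ/ΔP)(P̄/Q̄) = (376/-10.1)(53.95/1428.0).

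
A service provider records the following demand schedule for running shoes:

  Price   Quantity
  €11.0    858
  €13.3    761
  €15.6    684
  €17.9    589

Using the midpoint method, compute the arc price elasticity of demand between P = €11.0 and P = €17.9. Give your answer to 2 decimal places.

-0.78

At P = 11.0, Q = 858; at P = 17.9, Q = 589.
ΔQ = -269, ΔP = 6.9. Midpoints: P̄ = 14.45, Q̄ = 723.5.
ε = (ΔQ/ΔP)(P̄/Q̄) = (-269/6.9)(14.45/723.5).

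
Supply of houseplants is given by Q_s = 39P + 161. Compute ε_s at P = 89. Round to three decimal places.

At P = 89, Q_s = 3632.
dQ_s/dP = 39.
ε_s = (dQ_s/dP)(P/Q_s) = (39)(89/3632).

0.956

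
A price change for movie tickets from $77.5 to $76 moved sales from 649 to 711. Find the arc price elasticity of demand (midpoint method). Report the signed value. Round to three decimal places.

ΔQ = 711 − 649 = 62; ΔP = 76 − 77.5 = -1.5.
Midpoints: P̄ = 76.75, Q̄ = 680.0.
ε = (ΔQ/ΔP)(P̄/Q̄) = (62/-1.5)(76.75/680.0).

-4.665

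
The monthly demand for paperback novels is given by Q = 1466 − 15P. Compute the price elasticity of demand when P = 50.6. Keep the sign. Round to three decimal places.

At P = 50.6, Q = 707.
dQ/dP = −15.
ε = (dQ/dP)(P/Q) = (-15)(50.6/707).

-1.074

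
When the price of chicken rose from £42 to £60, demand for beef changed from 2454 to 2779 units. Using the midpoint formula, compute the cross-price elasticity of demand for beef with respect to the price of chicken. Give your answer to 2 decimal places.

ΔQ_x = 2779 − 2454 = 325; ΔP_y = 60 − 42 = 18.
Midpoints: P̄_y = 51.00, Q̄_x = 2616.5.
ε_xy = (ΔQ_x/ΔP_y)(P̄_y/Q̄_x) = (325/18)(51.00/2616.5).
ε_xy > 0, so the goods are substitutes.

0.35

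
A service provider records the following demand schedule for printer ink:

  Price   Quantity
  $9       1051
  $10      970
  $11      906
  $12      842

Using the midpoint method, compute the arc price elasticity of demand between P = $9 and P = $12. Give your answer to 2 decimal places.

-0.77

At P = 9, Q = 1051; at P = 12, Q = 842.
ΔQ = -209, ΔP = 3. Midpoints: P̄ = 10.50, Q̄ = 946.5.
ε = (ΔQ/ΔP)(P̄/Q̄) = (-209/3)(10.50/946.5).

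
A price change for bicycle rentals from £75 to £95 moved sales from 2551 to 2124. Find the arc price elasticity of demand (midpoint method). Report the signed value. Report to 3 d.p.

ΔQ = 2124 − 2551 = -427; ΔP = 95 − 75 = 20.
Midpoints: P̄ = 85.00, Q̄ = 2337.5.
ε = (ΔQ/ΔP)(P̄/Q̄) = (-427/20)(85.00/2337.5).

-0.776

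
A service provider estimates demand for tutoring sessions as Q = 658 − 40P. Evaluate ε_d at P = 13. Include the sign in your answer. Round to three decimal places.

-3.768

At P = 13, Q = 138.
dQ/dP = −40.
ε = (dQ/dP)(P/Q) = (-40)(13/138).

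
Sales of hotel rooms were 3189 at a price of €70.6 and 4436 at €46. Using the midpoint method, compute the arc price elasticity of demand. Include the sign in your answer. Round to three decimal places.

-0.775

ΔQ = 4436 − 3189 = 1247; ΔP = 46 − 70.6 = -24.6.
Midpoints: P̄ = 58.30, Q̄ = 3812.5.
ε = (ΔQ/ΔP)(P̄/Q̄) = (1247/-24.6)(58.30/3812.5).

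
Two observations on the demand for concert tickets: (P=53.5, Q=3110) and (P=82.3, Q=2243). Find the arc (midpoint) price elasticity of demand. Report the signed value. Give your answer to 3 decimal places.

ΔQ = 2243 − 3110 = -867; ΔP = 82.3 − 53.5 = 28.8.
Midpoints: P̄ = 67.90, Q̄ = 2676.5.
ε = (ΔQ/ΔP)(P̄/Q̄) = (-867/28.8)(67.90/2676.5).

-0.764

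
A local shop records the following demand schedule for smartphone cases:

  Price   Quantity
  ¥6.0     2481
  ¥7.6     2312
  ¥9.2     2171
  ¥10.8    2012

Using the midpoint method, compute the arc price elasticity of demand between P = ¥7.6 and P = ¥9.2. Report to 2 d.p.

At P = 7.6, Q = 2312; at P = 9.2, Q = 2171.
ΔQ = -141, ΔP = 1.6. Midpoints: P̄ = 8.40, Q̄ = 2241.5.
ε = (ΔQ/ΔP)(P̄/Q̄) = (-141/1.6)(8.40/2241.5).

-0.33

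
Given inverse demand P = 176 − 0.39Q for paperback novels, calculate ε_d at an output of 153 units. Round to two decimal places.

At Q = 153, P = 176 − 0.39(153) = 116.33.
dP/dQ = −0.39, so dQ/dP = 1/(−0.39) = -2.564.
ε = (dQ/dP)(P/Q) = (-2.564)(116.33/153).

-1.95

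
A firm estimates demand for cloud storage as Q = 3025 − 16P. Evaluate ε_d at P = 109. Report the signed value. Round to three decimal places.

-1.361

At P = 109, Q = 1281.
dQ/dP = −16.
ε = (dQ/dP)(P/Q) = (-16)(109/1281).
|ε| > 1, so demand is elastic at this price.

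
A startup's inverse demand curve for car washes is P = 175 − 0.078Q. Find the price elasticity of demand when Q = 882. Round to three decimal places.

-1.544

At Q = 882, P = 175 − 0.078(882) = 106.20.
dP/dQ = −0.078, so dQ/dP = 1/(−0.078) = -12.821.
ε = (dQ/dP)(P/Q) = (-12.821)(106.20/882).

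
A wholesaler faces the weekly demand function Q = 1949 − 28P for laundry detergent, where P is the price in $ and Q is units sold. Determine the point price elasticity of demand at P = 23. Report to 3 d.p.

-0.493

At P = 23, Q = 1305.
dQ/dP = −28.
ε = (dQ/dP)(P/Q) = (-28)(23/1305).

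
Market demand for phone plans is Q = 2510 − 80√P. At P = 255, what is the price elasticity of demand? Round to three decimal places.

-0.518

At P = 255, Q = 1232.502.
dQ/dP = −80/(2√P) = -2.505.
ε = (dQ/dP)(P/Q) = (-2.505)(255/1232.502).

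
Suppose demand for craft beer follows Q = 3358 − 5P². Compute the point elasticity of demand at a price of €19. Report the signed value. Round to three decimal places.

-2.325

At P = 19, Q = 1553.
dQ/dP = −10P = -190.
ε = (dQ/dP)(P/Q) = (-190)(19/1553).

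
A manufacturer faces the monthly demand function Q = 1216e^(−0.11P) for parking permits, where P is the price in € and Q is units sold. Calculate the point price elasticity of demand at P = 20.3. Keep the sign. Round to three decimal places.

-2.233

At P = 20.3, Q = 130.363.
dQ/dP = −0.11·1216e^(−0.11P) = −0.11Q = -14.340.
ε = (dQ/dP)(P/Q) = (-14.340)(20.3/130.363).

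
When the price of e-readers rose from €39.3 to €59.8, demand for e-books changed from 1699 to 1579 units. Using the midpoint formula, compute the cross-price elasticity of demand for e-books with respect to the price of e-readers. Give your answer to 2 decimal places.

ΔQ_x = 1579 − 1699 = -120; ΔP_y = 59.8 − 39.3 = 20.5.
Midpoints: P̄_y = 49.55, Q̄_x = 1639.0.
ε_xy = (ΔQ_x/ΔP_y)(P̄_y/Q̄_x) = (-120/20.5)(49.55/1639.0).

-0.18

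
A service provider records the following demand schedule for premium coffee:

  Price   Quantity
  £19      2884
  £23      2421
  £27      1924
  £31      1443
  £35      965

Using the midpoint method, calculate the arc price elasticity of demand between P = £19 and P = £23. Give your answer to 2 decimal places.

At P = 19, Q = 2884; at P = 23, Q = 2421.
ΔQ = -463, ΔP = 4. Midpoints: P̄ = 21.00, Q̄ = 2652.5.
ε = (ΔQ/ΔP)(P̄/Q̄) = (-463/4)(21.00/2652.5).

-0.92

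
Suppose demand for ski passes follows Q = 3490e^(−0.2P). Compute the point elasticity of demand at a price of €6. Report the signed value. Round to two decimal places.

At P = 6, Q = 1051.168.
dQ/dP = −0.2·3490e^(−0.2P) = −0.2Q = -210.234.
ε = (dQ/dP)(P/Q) = (-210.234)(6/1051.168).

-1.20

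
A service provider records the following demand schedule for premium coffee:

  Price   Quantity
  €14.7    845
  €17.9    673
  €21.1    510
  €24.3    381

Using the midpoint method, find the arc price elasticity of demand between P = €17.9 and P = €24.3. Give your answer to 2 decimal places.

At P = 17.9, Q = 673; at P = 24.3, Q = 381.
ΔQ = -292, ΔP = 6.4. Midpoints: P̄ = 21.10, Q̄ = 527.0.
ε = (ΔQ/ΔP)(P̄/Q̄) = (-292/6.4)(21.10/527.0).

-1.83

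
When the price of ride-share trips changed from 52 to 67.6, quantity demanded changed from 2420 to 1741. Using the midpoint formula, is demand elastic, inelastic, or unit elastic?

Arc ε ≈ -1.251.
|ε| = 1.25 > 1.

elastic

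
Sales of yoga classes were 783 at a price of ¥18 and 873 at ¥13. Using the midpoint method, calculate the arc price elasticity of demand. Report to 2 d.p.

-0.34

ΔQ = 873 − 783 = 90; ΔP = 13 − 18 = -5.
Midpoints: P̄ = 15.50, Q̄ = 828.0.
ε = (ΔQ/ΔP)(P̄/Q̄) = (90/-5)(15.50/828.0).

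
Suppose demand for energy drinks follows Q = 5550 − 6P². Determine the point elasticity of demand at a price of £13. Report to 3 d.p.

-0.447

At P = 13, Q = 4536.
dQ/dP = −12P = -156.
ε = (dQ/dP)(P/Q) = (-156)(13/4536).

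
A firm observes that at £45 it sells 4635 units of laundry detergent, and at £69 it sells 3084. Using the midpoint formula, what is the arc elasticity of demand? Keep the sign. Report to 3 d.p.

ΔQ = 3084 − 4635 = -1551; ΔP = 69 − 45 = 24.
Midpoints: P̄ = 57.00, Q̄ = 3859.5.
ε = (ΔQ/ΔP)(P̄/Q̄) = (-1551/24)(57.00/3859.5).

-0.954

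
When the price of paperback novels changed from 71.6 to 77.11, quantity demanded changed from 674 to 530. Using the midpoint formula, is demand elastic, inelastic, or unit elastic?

elastic

Arc ε ≈ -3.228.
|ε| = 3.23 > 1.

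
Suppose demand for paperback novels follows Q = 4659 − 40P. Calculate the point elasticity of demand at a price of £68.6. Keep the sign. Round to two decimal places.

-1.43

At P = 68.6, Q = 1915.
dQ/dP = −40.
ε = (dQ/dP)(P/Q) = (-40)(68.6/1915).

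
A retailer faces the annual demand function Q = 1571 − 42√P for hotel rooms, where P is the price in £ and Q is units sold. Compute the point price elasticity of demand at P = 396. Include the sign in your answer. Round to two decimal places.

-0.57

At P = 396, Q = 735.211.
dQ/dP = −42/(2√P) = -1.055.
ε = (dQ/dP)(P/Q) = (-1.055)(396/735.211).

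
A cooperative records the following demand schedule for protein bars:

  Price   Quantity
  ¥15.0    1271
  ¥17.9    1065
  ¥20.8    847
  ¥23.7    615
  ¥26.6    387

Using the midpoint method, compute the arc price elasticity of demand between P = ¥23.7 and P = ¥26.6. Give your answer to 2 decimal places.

At P = 23.7, Q = 615; at P = 26.6, Q = 387.
ΔQ = -228, ΔP = 2.9. Midpoints: P̄ = 25.15, Q̄ = 501.0.
ε = (ΔQ/ΔP)(P̄/Q̄) = (-228/2.9)(25.15/501.0).

-3.95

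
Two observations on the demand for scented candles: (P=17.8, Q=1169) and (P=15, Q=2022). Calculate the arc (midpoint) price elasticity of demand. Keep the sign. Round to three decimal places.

ΔQ = 2022 − 1169 = 853; ΔP = 15 − 17.8 = -2.8.
Midpoints: P̄ = 16.40, Q̄ = 1595.5.
ε = (ΔQ/ΔP)(P̄/Q̄) = (853/-2.8)(16.40/1595.5).

-3.131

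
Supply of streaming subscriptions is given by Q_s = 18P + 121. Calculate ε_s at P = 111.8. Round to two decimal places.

At P = 111.8, Q_s = 2133.40.
dQ_s/dP = 18.
ε_s = (dQ_s/dP)(P/Q_s) = (18)(111.8/2133.40).

0.94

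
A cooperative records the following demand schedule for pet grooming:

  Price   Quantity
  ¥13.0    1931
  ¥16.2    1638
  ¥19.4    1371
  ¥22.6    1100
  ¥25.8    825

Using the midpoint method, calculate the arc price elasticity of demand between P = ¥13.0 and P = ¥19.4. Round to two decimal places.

At P = 13.0, Q = 1931; at P = 19.4, Q = 1371.
ΔQ = -560, ΔP = 6.4. Midpoints: P̄ = 16.20, Q̄ = 1651.0.
ε = (ΔQ/ΔP)(P̄/Q̄) = (-560/6.4)(16.20/1651.0).

-0.86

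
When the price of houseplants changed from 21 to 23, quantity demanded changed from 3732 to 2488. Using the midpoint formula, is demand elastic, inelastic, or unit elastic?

elastic

Arc ε ≈ -4.400.
|ε| = 4.40 > 1.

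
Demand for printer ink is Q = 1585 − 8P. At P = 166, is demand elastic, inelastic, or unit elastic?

elastic

Q = 257, dQ/dP = -8.
ε = (dQ/dP)(P/Q) ≈ -5.167.
|ε| = 5.17 > 1.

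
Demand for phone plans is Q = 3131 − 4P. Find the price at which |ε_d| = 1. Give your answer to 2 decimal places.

For linear demand Q = a − bP, ε = −bP/(a − bP). |ε| = 1 when bP = a − bP, i.e. P = a/(2b).
P = 3131/(2·4) = 3131/8 = 391.3750.

391.38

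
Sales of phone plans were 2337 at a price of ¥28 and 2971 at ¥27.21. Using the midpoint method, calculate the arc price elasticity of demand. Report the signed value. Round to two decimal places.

ΔQ = 2971 − 2337 = 634; ΔP = 27.21 − 28 = -0.79.
Midpoints: P̄ = 27.61, Q̄ = 2654.0.
ε = (ΔQ/ΔP)(P̄/Q̄) = (634/-0.79)(27.61/2654.0).

-8.35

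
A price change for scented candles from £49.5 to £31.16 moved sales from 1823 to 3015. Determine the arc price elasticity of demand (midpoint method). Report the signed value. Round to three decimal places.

ΔQ = 3015 − 1823 = 1192; ΔP = 31.16 − 49.5 = -18.34.
Midpoints: P̄ = 40.33, Q̄ = 2419.0.
ε = (ΔQ/ΔP)(P̄/Q̄) = (1192/-18.34)(40.33/2419.0).

-1.084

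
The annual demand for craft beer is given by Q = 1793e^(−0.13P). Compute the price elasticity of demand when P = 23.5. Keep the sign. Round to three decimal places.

At P = 23.5, Q = 84.491.
dQ/dP = −0.13·1793e^(−0.13P) = −0.13Q = -10.984.
ε = (dQ/dP)(P/Q) = (-10.984)(23.5/84.491).
|ε| > 1, so demand is elastic at this price.

-3.055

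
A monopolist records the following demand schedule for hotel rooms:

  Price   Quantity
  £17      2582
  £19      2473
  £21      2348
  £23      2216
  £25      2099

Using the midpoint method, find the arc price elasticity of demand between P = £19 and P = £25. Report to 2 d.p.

At P = 19, Q = 2473; at P = 25, Q = 2099.
ΔQ = -374, ΔP = 6. Midpoints: P̄ = 22.00, Q̄ = 2286.0.
ε = (ΔQ/ΔP)(P̄/Q̄) = (-374/6)(22.00/2286.0).

-0.60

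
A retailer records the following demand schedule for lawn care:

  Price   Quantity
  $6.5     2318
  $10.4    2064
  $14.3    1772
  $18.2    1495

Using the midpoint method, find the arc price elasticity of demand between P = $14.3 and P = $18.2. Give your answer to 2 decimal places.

At P = 14.3, Q = 1772; at P = 18.2, Q = 1495.
ΔQ = -277, ΔP = 3.9. Midpoints: P̄ = 16.25, Q̄ = 1633.5.
ε = (ΔQ/ΔP)(P̄/Q̄) = (-277/3.9)(16.25/1633.5).

-0.71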